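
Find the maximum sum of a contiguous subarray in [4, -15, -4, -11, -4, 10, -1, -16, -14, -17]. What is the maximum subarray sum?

Using Kadane's algorithm on [4, -15, -4, -11, -4, 10, -1, -16, -14, -17]:

Scanning through the array:
Position 1 (value -15): max_ending_here = -11, max_so_far = 4
Position 2 (value -4): max_ending_here = -4, max_so_far = 4
Position 3 (value -11): max_ending_here = -11, max_so_far = 4
Position 4 (value -4): max_ending_here = -4, max_so_far = 4
Position 5 (value 10): max_ending_here = 10, max_so_far = 10
Position 6 (value -1): max_ending_here = 9, max_so_far = 10
Position 7 (value -16): max_ending_here = -7, max_so_far = 10
Position 8 (value -14): max_ending_here = -14, max_so_far = 10
Position 9 (value -17): max_ending_here = -17, max_so_far = 10

Maximum subarray: [10]
Maximum sum: 10

The maximum subarray is [10] with sum 10. This subarray runs from index 5 to index 5.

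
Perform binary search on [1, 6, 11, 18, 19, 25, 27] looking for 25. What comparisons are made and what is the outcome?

Binary search for 25 in [1, 6, 11, 18, 19, 25, 27]:

lo=0, hi=6, mid=3, arr[mid]=18 -> 18 < 25, search right half
lo=4, hi=6, mid=5, arr[mid]=25 -> Found target at index 5!

Binary search finds 25 at index 5 after 2 comparisons. The search repeatedly halves the search space by comparing with the middle element.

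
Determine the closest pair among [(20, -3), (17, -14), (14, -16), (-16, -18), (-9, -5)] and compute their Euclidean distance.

Computing all pairwise distances among 5 points:

d((20, -3), (17, -14)) = 11.4018
d((20, -3), (14, -16)) = 14.3178
d((20, -3), (-16, -18)) = 39.0
d((20, -3), (-9, -5)) = 29.0689
d((17, -14), (14, -16)) = 3.6056 <-- minimum
d((17, -14), (-16, -18)) = 33.2415
d((17, -14), (-9, -5)) = 27.5136
d((14, -16), (-16, -18)) = 30.0666
d((14, -16), (-9, -5)) = 25.4951
d((-16, -18), (-9, -5)) = 14.7648

Closest pair: (17, -14) and (14, -16) with distance 3.6056

The closest pair is (17, -14) and (14, -16) with Euclidean distance 3.6056. For 5 points, brute-force pairwise comparison is shown above. For large n, the divide-and-conquer algorithm (sort by x, recurse on halves, check the dividing strip) achieves O(n log n).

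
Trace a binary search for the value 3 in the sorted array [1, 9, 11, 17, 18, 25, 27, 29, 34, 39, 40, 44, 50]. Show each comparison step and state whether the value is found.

Binary search for 3 in [1, 9, 11, 17, 18, 25, 27, 29, 34, 39, 40, 44, 50]:

lo=0, hi=12, mid=6, arr[mid]=27 -> 27 > 3, search left half
lo=0, hi=5, mid=2, arr[mid]=11 -> 11 > 3, search left half
lo=0, hi=1, mid=0, arr[mid]=1 -> 1 < 3, search right half
lo=1, hi=1, mid=1, arr[mid]=9 -> 9 > 3, search left half
lo=1 > hi=0, target 3 not found

Binary search determines that 3 is not in the array after 4 comparisons. The search space was exhausted without finding the target.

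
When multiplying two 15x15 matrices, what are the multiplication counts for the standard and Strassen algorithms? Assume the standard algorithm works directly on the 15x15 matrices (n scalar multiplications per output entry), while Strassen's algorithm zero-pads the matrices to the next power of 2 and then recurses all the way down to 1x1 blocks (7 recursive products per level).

Matrix multiplication for 15x15 matrices:

Strassen's algorithm requires power-of-2 dimensions. Pad 15x15 to 16x16 (next power of 2).

Standard algorithm: 15^3 = 3375 multiplications
Strassen's algorithm: 7^(log2(16)) = 7^4 = 2401 multiplications
Savings: 3375 - 2401 = 974 multiplications

Standard: 3375 multiplications (15^3). Strassen: 2401 multiplications (7^4, after padding to 16x16). Strassen reduces 8 recursive multiplications to 7 at each level.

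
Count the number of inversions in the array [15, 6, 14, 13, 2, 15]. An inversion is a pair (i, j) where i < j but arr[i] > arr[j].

Finding inversions in [15, 6, 14, 13, 2, 15]:

(0, 1): arr[0]=15 > arr[1]=6
(0, 2): arr[0]=15 > arr[2]=14
(0, 3): arr[0]=15 > arr[3]=13
(0, 4): arr[0]=15 > arr[4]=2
(1, 4): arr[1]=6 > arr[4]=2
(2, 3): arr[2]=14 > arr[3]=13
(2, 4): arr[2]=14 > arr[4]=2
(3, 4): arr[3]=13 > arr[4]=2

Total inversions: 8

The array has 8 inversion(s): (0,1), (0,2), (0,3), (0,4), (1,4), (2,3), (2,4), (3,4). Each pair (i,j) satisfies i < j and arr[i] > arr[j].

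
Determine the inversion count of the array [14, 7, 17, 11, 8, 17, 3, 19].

Finding inversions in [14, 7, 17, 11, 8, 17, 3, 19]:

(0, 1): arr[0]=14 > arr[1]=7
(0, 3): arr[0]=14 > arr[3]=11
(0, 4): arr[0]=14 > arr[4]=8
(0, 6): arr[0]=14 > arr[6]=3
(1, 6): arr[1]=7 > arr[6]=3
(2, 3): arr[2]=17 > arr[3]=11
(2, 4): arr[2]=17 > arr[4]=8
(2, 6): arr[2]=17 > arr[6]=3
(3, 4): arr[3]=11 > arr[4]=8
(3, 6): arr[3]=11 > arr[6]=3
(4, 6): arr[4]=8 > arr[6]=3
(5, 6): arr[5]=17 > arr[6]=3

Total inversions: 12

The array has 12 inversion(s): (0,1), (0,3), (0,4), (0,6), (1,6), (2,3), (2,4), (2,6), (3,4), (3,6), (4,6), (5,6). Each pair (i,j) satisfies i < j and arr[i] > arr[j].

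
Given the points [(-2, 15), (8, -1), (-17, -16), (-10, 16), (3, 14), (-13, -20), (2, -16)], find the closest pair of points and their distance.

Computing all pairwise distances among 7 points:

d((-2, 15), (8, -1)) = 18.868
d((-2, 15), (-17, -16)) = 34.4384
d((-2, 15), (-10, 16)) = 8.0623
d((-2, 15), (3, 14)) = 5.099 <-- minimum
d((-2, 15), (-13, -20)) = 36.6879
d((-2, 15), (2, -16)) = 31.257
d((8, -1), (-17, -16)) = 29.1548
d((8, -1), (-10, 16)) = 24.7588
d((8, -1), (3, 14)) = 15.8114
d((8, -1), (-13, -20)) = 28.3196
d((8, -1), (2, -16)) = 16.1555
d((-17, -16), (-10, 16)) = 32.7567
d((-17, -16), (3, 14)) = 36.0555
d((-17, -16), (-13, -20)) = 5.6569
d((-17, -16), (2, -16)) = 19.0
d((-10, 16), (3, 14)) = 13.1529
d((-10, 16), (-13, -20)) = 36.1248
d((-10, 16), (2, -16)) = 34.176
d((3, 14), (-13, -20)) = 37.5766
d((3, 14), (2, -16)) = 30.0167
d((-13, -20), (2, -16)) = 15.5242

Closest pair: (-2, 15) and (3, 14) with distance 5.099

The closest pair is (-2, 15) and (3, 14) with Euclidean distance 5.099. For 7 points, brute-force pairwise comparison is shown above. For large n, the divide-and-conquer algorithm (sort by x, recurse on halves, check the dividing strip) achieves O(n log n).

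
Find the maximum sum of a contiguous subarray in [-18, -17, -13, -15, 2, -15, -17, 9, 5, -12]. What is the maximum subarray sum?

Using Kadane's algorithm on [-18, -17, -13, -15, 2, -15, -17, 9, 5, -12]:

Scanning through the array:
Position 1 (value -17): max_ending_here = -17, max_so_far = -17
Position 2 (value -13): max_ending_here = -13, max_so_far = -13
Position 3 (value -15): max_ending_here = -15, max_so_far = -13
Position 4 (value 2): max_ending_here = 2, max_so_far = 2
Position 5 (value -15): max_ending_here = -13, max_so_far = 2
Position 6 (value -17): max_ending_here = -17, max_so_far = 2
Position 7 (value 9): max_ending_here = 9, max_so_far = 9
Position 8 (value 5): max_ending_here = 14, max_so_far = 14
Position 9 (value -12): max_ending_here = 2, max_so_far = 14

Maximum subarray: [9, 5]
Maximum sum: 14

The maximum subarray is [9, 5] with sum 14. This subarray runs from index 7 to index 8.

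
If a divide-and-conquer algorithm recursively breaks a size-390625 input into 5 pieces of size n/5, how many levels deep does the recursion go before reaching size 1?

For divide and conquer with division factor 5:

Problem sizes at each level:
Level 0: 390625
Level 1: 78125
Level 2: 15625
Level 3: 3125
Level 4: 625
Level 5: 125
Level 6: 25
Level 7: 5
Level 8: 1

The root is level 0 and the size-1 base case is level 8 (the tree spans levels 0 through 8, i.e. 9 levels counting the root), so the depth is the number of divisions: log_5(390625) = 8

The recursion tree depth is log_5(390625) = 8. At each level, the problem size is divided by 5, so it takes 8 divisions to reduce to a base case of size 1. The algorithm makes 5 recursive calls at each level.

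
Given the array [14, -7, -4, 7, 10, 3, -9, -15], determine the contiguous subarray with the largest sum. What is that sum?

Using Kadane's algorithm on [14, -7, -4, 7, 10, 3, -9, -15]:

Scanning through the array:
Position 1 (value -7): max_ending_here = 7, max_so_far = 14
Position 2 (value -4): max_ending_here = 3, max_so_far = 14
Position 3 (value 7): max_ending_here = 10, max_so_far = 14
Position 4 (value 10): max_ending_here = 20, max_so_far = 20
Position 5 (value 3): max_ending_here = 23, max_so_far = 23
Position 6 (value -9): max_ending_here = 14, max_so_far = 23
Position 7 (value -15): max_ending_here = -1, max_so_far = 23

Maximum subarray: [14, -7, -4, 7, 10, 3]
Maximum sum: 23

The maximum subarray is [14, -7, -4, 7, 10, 3] with sum 23. This subarray runs from index 0 to index 5.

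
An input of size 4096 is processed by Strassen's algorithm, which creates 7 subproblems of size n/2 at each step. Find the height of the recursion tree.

For divide and conquer with division factor 2:

Problem sizes at each level:
Level 0: 4096
Level 1: 2048
Level 2: 1024
Level 3: 512
Level 4: 256
Level 5: 128
Level 6: 64
Level 7: 32
Level 8: 16
Level 9: 8
Level 10: 4
Level 11: 2
Level 12: 1

The root is level 0 and the size-1 base case is level 12 (the tree spans levels 0 through 12, i.e. 13 levels counting the root), so the depth is the number of divisions: log_2(4096) = 12

The recursion tree depth is log_2(4096) = 12. At each level, the problem size is divided by 2, so it takes 12 divisions to reduce to a base case of size 1. The algorithm makes 7 recursive calls at each level.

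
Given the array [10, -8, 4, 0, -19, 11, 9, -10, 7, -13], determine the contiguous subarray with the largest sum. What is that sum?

Using Kadane's algorithm on [10, -8, 4, 0, -19, 11, 9, -10, 7, -13]:

Scanning through the array:
Position 1 (value -8): max_ending_here = 2, max_so_far = 10
Position 2 (value 4): max_ending_here = 6, max_so_far = 10
Position 3 (value 0): max_ending_here = 6, max_so_far = 10
Position 4 (value -19): max_ending_here = -13, max_so_far = 10
Position 5 (value 11): max_ending_here = 11, max_so_far = 11
Position 6 (value 9): max_ending_here = 20, max_so_far = 20
Position 7 (value -10): max_ending_here = 10, max_so_far = 20
Position 8 (value 7): max_ending_here = 17, max_so_far = 20
Position 9 (value -13): max_ending_here = 4, max_so_far = 20

Maximum subarray: [11, 9]
Maximum sum: 20

The maximum subarray is [11, 9] with sum 20. This subarray runs from index 5 to index 6.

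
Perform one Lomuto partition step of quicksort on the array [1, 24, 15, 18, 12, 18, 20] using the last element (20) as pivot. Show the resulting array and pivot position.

Lomuto partition with pivot = 20:

Initial array: [1, 24, 15, 18, 12, 18, 20]

arr[0]=1 <= 20: swap with position 0, array becomes [1, 24, 15, 18, 12, 18, 20]
arr[1]=24 > 20: no swap
arr[2]=15 <= 20: swap with position 1, array becomes [1, 15, 24, 18, 12, 18, 20]
arr[3]=18 <= 20: swap with position 2, array becomes [1, 15, 18, 24, 12, 18, 20]
arr[4]=12 <= 20: swap with position 3, array becomes [1, 15, 18, 12, 24, 18, 20]
arr[5]=18 <= 20: swap with position 4, array becomes [1, 15, 18, 12, 18, 24, 20]

Place pivot at position 5: [1, 15, 18, 12, 18, 20, 24]
Pivot position: 5

After partitioning with pivot 20, the array becomes [1, 15, 18, 12, 18, 20, 24]. The pivot is placed at index 5. All elements to the left of the pivot are <= 20, and all elements to the right are > 20.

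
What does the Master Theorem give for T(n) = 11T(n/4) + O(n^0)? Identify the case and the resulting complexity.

Master Theorem for T(n) = 11T(n/4) + O(n^0):

a = 11, b = 4, c = 0
log_b(a) = log_4(11) = 1.7297

Case 1: c = 0 < log_4(11) = 1.7297
T(n) = O(n^(log_4 11))

For T(n) = 11T(n/4) + O(n^0): log_4(11) = 1.7297. This is Case 1 of the Master Theorem (c < log_b(a), work dominated by leaves), giving O(n^(log_4 11)).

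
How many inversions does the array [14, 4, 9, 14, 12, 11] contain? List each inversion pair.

Finding inversions in [14, 4, 9, 14, 12, 11]:

(0, 1): arr[0]=14 > arr[1]=4
(0, 2): arr[0]=14 > arr[2]=9
(0, 4): arr[0]=14 > arr[4]=12
(0, 5): arr[0]=14 > arr[5]=11
(3, 4): arr[3]=14 > arr[4]=12
(3, 5): arr[3]=14 > arr[5]=11
(4, 5): arr[4]=12 > arr[5]=11

Total inversions: 7

The array has 7 inversion(s): (0,1), (0,2), (0,4), (0,5), (3,4), (3,5), (4,5). Each pair (i,j) satisfies i < j and arr[i] > arr[j].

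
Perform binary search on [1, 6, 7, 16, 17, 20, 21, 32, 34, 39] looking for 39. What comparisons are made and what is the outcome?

Binary search for 39 in [1, 6, 7, 16, 17, 20, 21, 32, 34, 39]:

lo=0, hi=9, mid=4, arr[mid]=17 -> 17 < 39, search right half
lo=5, hi=9, mid=7, arr[mid]=32 -> 32 < 39, search right half
lo=8, hi=9, mid=8, arr[mid]=34 -> 34 < 39, search right half
lo=9, hi=9, mid=9, arr[mid]=39 -> Found target at index 9!

Binary search finds 39 at index 9 after 4 comparisons. The search repeatedly halves the search space by comparing with the middle element.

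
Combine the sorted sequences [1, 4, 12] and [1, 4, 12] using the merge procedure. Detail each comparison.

Merging process:

Compare 1 vs 1: take 1 from left. Merged: [1]
Compare 4 vs 1: take 1 from right. Merged: [1, 1]
Compare 4 vs 4: take 4 from left. Merged: [1, 1, 4]
Compare 12 vs 4: take 4 from right. Merged: [1, 1, 4, 4]
Compare 12 vs 12: take 12 from left. Merged: [1, 1, 4, 4, 12]
Append remaining from right: [12]. Merged: [1, 1, 4, 4, 12, 12]

Final merged array: [1, 1, 4, 4, 12, 12]
Total comparisons: 5

The merged array is [1, 1, 4, 4, 12, 12], requiring 5 comparisons. The merge step runs in O(n) time where n is the total number of elements.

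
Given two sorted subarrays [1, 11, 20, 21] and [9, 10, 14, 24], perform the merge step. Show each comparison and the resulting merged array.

Merging process:

Compare 1 vs 9: take 1 from left. Merged: [1]
Compare 11 vs 9: take 9 from right. Merged: [1, 9]
Compare 11 vs 10: take 10 from right. Merged: [1, 9, 10]
Compare 11 vs 14: take 11 from left. Merged: [1, 9, 10, 11]
Compare 20 vs 14: take 14 from right. Merged: [1, 9, 10, 11, 14]
Compare 20 vs 24: take 20 from left. Merged: [1, 9, 10, 11, 14, 20]
Compare 21 vs 24: take 21 from left. Merged: [1, 9, 10, 11, 14, 20, 21]
Append remaining from right: [24]. Merged: [1, 9, 10, 11, 14, 20, 21, 24]

Final merged array: [1, 9, 10, 11, 14, 20, 21, 24]
Total comparisons: 7

The merged array is [1, 9, 10, 11, 14, 20, 21, 24], requiring 7 comparisons. The merge step runs in O(n) time where n is the total number of elements.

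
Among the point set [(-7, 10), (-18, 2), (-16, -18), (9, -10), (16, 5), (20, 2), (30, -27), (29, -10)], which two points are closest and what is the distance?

Computing all pairwise distances among 8 points:

d((-7, 10), (-18, 2)) = 13.6015
d((-7, 10), (-16, -18)) = 29.4109
d((-7, 10), (9, -10)) = 25.6125
d((-7, 10), (16, 5)) = 23.5372
d((-7, 10), (20, 2)) = 28.1603
d((-7, 10), (30, -27)) = 52.3259
d((-7, 10), (29, -10)) = 41.1825
d((-18, 2), (-16, -18)) = 20.0998
d((-18, 2), (9, -10)) = 29.5466
d((-18, 2), (16, 5)) = 34.1321
d((-18, 2), (20, 2)) = 38.0
d((-18, 2), (30, -27)) = 56.0803
d((-18, 2), (29, -10)) = 48.5077
d((-16, -18), (9, -10)) = 26.2488
d((-16, -18), (16, 5)) = 39.4081
d((-16, -18), (20, 2)) = 41.1825
d((-16, -18), (30, -27)) = 46.8722
d((-16, -18), (29, -10)) = 45.7056
d((9, -10), (16, 5)) = 16.5529
d((9, -10), (20, 2)) = 16.2788
d((9, -10), (30, -27)) = 27.0185
d((9, -10), (29, -10)) = 20.0
d((16, 5), (20, 2)) = 5.0 <-- minimum
d((16, 5), (30, -27)) = 34.9285
d((16, 5), (29, -10)) = 19.8494
d((20, 2), (30, -27)) = 30.6757
d((20, 2), (29, -10)) = 15.0
d((30, -27), (29, -10)) = 17.0294

Closest pair: (16, 5) and (20, 2) with distance 5.0

The closest pair is (16, 5) and (20, 2) with Euclidean distance 5.0. For 8 points, brute-force pairwise comparison is shown above. For large n, the divide-and-conquer algorithm (sort by x, recurse on halves, check the dividing strip) achieves O(n log n).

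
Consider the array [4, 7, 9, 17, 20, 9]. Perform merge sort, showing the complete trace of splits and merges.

Merge sort trace:

Split: [4, 7, 9, 17, 20, 9] -> [4, 7, 9] and [17, 20, 9]
  Split: [4, 7, 9] -> [4] and [7, 9]
    Split: [7, 9] -> [7] and [9]
    Merge: [7] + [9] -> [7, 9]
  Merge: [4] + [7, 9] -> [4, 7, 9]
  Split: [17, 20, 9] -> [17] and [20, 9]
    Split: [20, 9] -> [20] and [9]
    Merge: [20] + [9] -> [9, 20]
  Merge: [17] + [9, 20] -> [9, 17, 20]
Merge: [4, 7, 9] + [9, 17, 20] -> [4, 7, 9, 9, 17, 20]

Final sorted array: [4, 7, 9, 9, 17, 20]

The merge sort proceeds by recursively splitting the array and merging sorted halves.
After all merges, the sorted array is [4, 7, 9, 9, 17, 20].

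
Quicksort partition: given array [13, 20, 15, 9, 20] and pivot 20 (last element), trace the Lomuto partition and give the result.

Lomuto partition with pivot = 20:

Initial array: [13, 20, 15, 9, 20]

arr[0]=13 <= 20: swap with position 0, array becomes [13, 20, 15, 9, 20]
arr[1]=20 <= 20: swap with position 1, array becomes [13, 20, 15, 9, 20]
arr[2]=15 <= 20: swap with position 2, array becomes [13, 20, 15, 9, 20]
arr[3]=9 <= 20: swap with position 3, array becomes [13, 20, 15, 9, 20]

Place pivot at position 4: [13, 20, 15, 9, 20]
Pivot position: 4

After partitioning with pivot 20, the array becomes [13, 20, 15, 9, 20]. The pivot is placed at index 4. All elements to the left of the pivot are <= 20, and all elements to the right are > 20.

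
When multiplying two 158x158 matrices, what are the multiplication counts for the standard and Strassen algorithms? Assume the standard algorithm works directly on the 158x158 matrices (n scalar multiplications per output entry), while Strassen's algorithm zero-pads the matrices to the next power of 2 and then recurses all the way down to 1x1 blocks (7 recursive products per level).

Matrix multiplication for 158x158 matrices:

Strassen's algorithm requires power-of-2 dimensions. Pad 158x158 to 256x256 (next power of 2).

Standard algorithm: 158^3 = 3944312 multiplications
Strassen's algorithm: 7^(log2(256)) = 7^8 = 5764801 multiplications
Difference: 3944312 - 5764801 = -1820489 (Strassen uses MORE here due to padding overhead — for small or just-over-power-of-2 n, padding can outweigh the per-level savings)

Standard: 3944312 multiplications (158^3). Strassen: 5764801 multiplications (7^8, after padding to 256x256). Strassen reduces 8 recursive multiplications to 7 at each level.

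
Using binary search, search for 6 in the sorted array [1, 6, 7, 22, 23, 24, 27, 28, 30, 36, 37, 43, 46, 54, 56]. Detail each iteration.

Binary search for 6 in [1, 6, 7, 22, 23, 24, 27, 28, 30, 36, 37, 43, 46, 54, 56]:

lo=0, hi=14, mid=7, arr[mid]=28 -> 28 > 6, search left half
lo=0, hi=6, mid=3, arr[mid]=22 -> 22 > 6, search left half
lo=0, hi=2, mid=1, arr[mid]=6 -> Found target at index 1!

Binary search finds 6 at index 1 after 3 comparisons. The search repeatedly halves the search space by comparing with the middle element.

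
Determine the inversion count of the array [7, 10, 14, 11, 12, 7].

Finding inversions in [7, 10, 14, 11, 12, 7]:

(1, 5): arr[1]=10 > arr[5]=7
(2, 3): arr[2]=14 > arr[3]=11
(2, 4): arr[2]=14 > arr[4]=12
(2, 5): arr[2]=14 > arr[5]=7
(3, 5): arr[3]=11 > arr[5]=7
(4, 5): arr[4]=12 > arr[5]=7

Total inversions: 6

The array has 6 inversion(s): (1,5), (2,3), (2,4), (2,5), (3,5), (4,5). Each pair (i,j) satisfies i < j and arr[i] > arr[j].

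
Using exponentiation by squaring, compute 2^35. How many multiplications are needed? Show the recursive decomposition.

Computing 2^35 by squaring (build up from 2^1; each line after the first costs one multiplication):

2^1 = 2
2^2 = (2^1)^2 = 2^2 = 4
2^4 = (2^2)^2 = 4^2 = 16
2^8 = (2^4)^2 = 16^2 = 256
2^16 = (2^8)^2 = 256^2 = 65536
2^17 = 2 * 2^16 = 2 * 65536 = 131072
2^34 = (2^17)^2 = 131072^2 = 17179869184
2^35 = 2 * 2^34 = 2 * 17179869184 = 34359738368

Result: 34359738368
Multiplications needed: 7 (7 lines after 2^1)

2^35 = 34359738368. Using exponentiation by squaring, this requires 7 multiplications. The key idea: if the exponent is even, square the half-power; if odd, multiply by the base once.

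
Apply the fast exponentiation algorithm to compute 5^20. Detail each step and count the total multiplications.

Computing 5^20 by squaring (build up from 5^1; each line after the first costs one multiplication):

5^1 = 5
5^2 = (5^1)^2 = 5^2 = 25
5^4 = (5^2)^2 = 25^2 = 625
5^5 = 5 * 5^4 = 5 * 625 = 3125
5^10 = (5^5)^2 = 3125^2 = 9765625
5^20 = (5^10)^2 = 9765625^2 = 95367431640625

Result: 95367431640625
Multiplications needed: 5 (5 lines after 5^1)

5^20 = 95367431640625. Using exponentiation by squaring, this requires 5 multiplications. The key idea: if the exponent is even, square the half-power; if odd, multiply by the base once.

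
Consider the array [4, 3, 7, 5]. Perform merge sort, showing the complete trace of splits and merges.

Merge sort trace:

Split: [4, 3, 7, 5] -> [4, 3] and [7, 5]
  Split: [4, 3] -> [4] and [3]
  Merge: [4] + [3] -> [3, 4]
  Split: [7, 5] -> [7] and [5]
  Merge: [7] + [5] -> [5, 7]
Merge: [3, 4] + [5, 7] -> [3, 4, 5, 7]

Final sorted array: [3, 4, 5, 7]

The merge sort proceeds by recursively splitting the array and merging sorted halves.
After all merges, the sorted array is [3, 4, 5, 7].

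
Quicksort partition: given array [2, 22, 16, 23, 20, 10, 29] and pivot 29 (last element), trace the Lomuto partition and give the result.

Lomuto partition with pivot = 29:

Initial array: [2, 22, 16, 23, 20, 10, 29]

arr[0]=2 <= 29: swap with position 0, array becomes [2, 22, 16, 23, 20, 10, 29]
arr[1]=22 <= 29: swap with position 1, array becomes [2, 22, 16, 23, 20, 10, 29]
arr[2]=16 <= 29: swap with position 2, array becomes [2, 22, 16, 23, 20, 10, 29]
arr[3]=23 <= 29: swap with position 3, array becomes [2, 22, 16, 23, 20, 10, 29]
arr[4]=20 <= 29: swap with position 4, array becomes [2, 22, 16, 23, 20, 10, 29]
arr[5]=10 <= 29: swap with position 5, array becomes [2, 22, 16, 23, 20, 10, 29]

Place pivot at position 6: [2, 22, 16, 23, 20, 10, 29]
Pivot position: 6

After partitioning with pivot 29, the array becomes [2, 22, 16, 23, 20, 10, 29]. The pivot is placed at index 6. All elements to the left of the pivot are <= 29, and all elements to the right are > 29.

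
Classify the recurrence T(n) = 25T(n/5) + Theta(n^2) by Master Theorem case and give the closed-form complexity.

Master Theorem for T(n) = 25T(n/5) + O(n^2):

a = 25, b = 5, c = 2
log_b(a) = log_5(25) = 2.0000

Case 2: c = 2 = log_5(25) = 2.0000
T(n) = O(n^2 log n) = O(n^2 log n)

For T(n) = 25T(n/5) + O(n^2): log_5(25) = 2.0000. This is Case 2 of the Master Theorem (c = log_b(a), equal work at all levels), giving O(n^2 log n).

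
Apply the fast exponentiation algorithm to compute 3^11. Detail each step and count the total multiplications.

Computing 3^11 by squaring (build up from 3^1; each line after the first costs one multiplication):

3^1 = 3
3^2 = (3^1)^2 = 3^2 = 9
3^4 = (3^2)^2 = 9^2 = 81
3^5 = 3 * 3^4 = 3 * 81 = 243
3^10 = (3^5)^2 = 243^2 = 59049
3^11 = 3 * 3^10 = 3 * 59049 = 177147

Result: 177147
Multiplications needed: 5 (5 lines after 3^1)

3^11 = 177147. Using exponentiation by squaring, this requires 5 multiplications. The key idea: if the exponent is even, square the half-power; if odd, multiply by the base once.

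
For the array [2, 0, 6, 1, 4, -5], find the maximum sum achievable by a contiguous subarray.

Using Kadane's algorithm on [2, 0, 6, 1, 4, -5]:

Scanning through the array:
Position 1 (value 0): max_ending_here = 2, max_so_far = 2
Position 2 (value 6): max_ending_here = 8, max_so_far = 8
Position 3 (value 1): max_ending_here = 9, max_so_far = 9
Position 4 (value 4): max_ending_here = 13, max_so_far = 13
Position 5 (value -5): max_ending_here = 8, max_so_far = 13

Maximum subarray: [2, 0, 6, 1, 4]
Maximum sum: 13

The maximum subarray is [2, 0, 6, 1, 4] with sum 13. This subarray runs from index 0 to index 4.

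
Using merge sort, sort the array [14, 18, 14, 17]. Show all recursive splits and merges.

Merge sort trace:

Split: [14, 18, 14, 17] -> [14, 18] and [14, 17]
  Split: [14, 18] -> [14] and [18]
  Merge: [14] + [18] -> [14, 18]
  Split: [14, 17] -> [14] and [17]
  Merge: [14] + [17] -> [14, 17]
Merge: [14, 18] + [14, 17] -> [14, 14, 17, 18]

Final sorted array: [14, 14, 17, 18]

The merge sort proceeds by recursively splitting the array and merging sorted halves.
After all merges, the sorted array is [14, 14, 17, 18].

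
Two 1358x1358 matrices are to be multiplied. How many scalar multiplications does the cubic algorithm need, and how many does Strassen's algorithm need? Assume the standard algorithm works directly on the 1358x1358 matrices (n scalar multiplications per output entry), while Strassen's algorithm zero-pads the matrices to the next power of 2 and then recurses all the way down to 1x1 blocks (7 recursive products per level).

Matrix multiplication for 1358x1358 matrices:

Strassen's algorithm requires power-of-2 dimensions. Pad 1358x1358 to 2048x2048 (next power of 2).

Standard algorithm: 1358^3 = 2504374712 multiplications
Strassen's algorithm: 7^(log2(2048)) = 7^11 = 1977326743 multiplications
Savings: 2504374712 - 1977326743 = 527047969 multiplications

Standard: 2504374712 multiplications (1358^3). Strassen: 1977326743 multiplications (7^11, after padding to 2048x2048). Strassen reduces 8 recursive multiplications to 7 at each level.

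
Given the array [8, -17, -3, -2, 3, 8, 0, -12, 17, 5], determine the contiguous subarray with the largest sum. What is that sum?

Using Kadane's algorithm on [8, -17, -3, -2, 3, 8, 0, -12, 17, 5]:

Scanning through the array:
Position 1 (value -17): max_ending_here = -9, max_so_far = 8
Position 2 (value -3): max_ending_here = -3, max_so_far = 8
Position 3 (value -2): max_ending_here = -2, max_so_far = 8
Position 4 (value 3): max_ending_here = 3, max_so_far = 8
Position 5 (value 8): max_ending_here = 11, max_so_far = 11
Position 6 (value 0): max_ending_here = 11, max_so_far = 11
Position 7 (value -12): max_ending_here = -1, max_so_far = 11
Position 8 (value 17): max_ending_here = 17, max_so_far = 17
Position 9 (value 5): max_ending_here = 22, max_so_far = 22

Maximum subarray: [17, 5]
Maximum sum: 22

The maximum subarray is [17, 5] with sum 22. This subarray runs from index 8 to index 9.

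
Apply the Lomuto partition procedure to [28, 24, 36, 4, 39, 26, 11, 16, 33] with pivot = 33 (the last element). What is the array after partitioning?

Lomuto partition with pivot = 33:

Initial array: [28, 24, 36, 4, 39, 26, 11, 16, 33]

arr[0]=28 <= 33: swap with position 0, array becomes [28, 24, 36, 4, 39, 26, 11, 16, 33]
arr[1]=24 <= 33: swap with position 1, array becomes [28, 24, 36, 4, 39, 26, 11, 16, 33]
arr[2]=36 > 33: no swap
arr[3]=4 <= 33: swap with position 2, array becomes [28, 24, 4, 36, 39, 26, 11, 16, 33]
arr[4]=39 > 33: no swap
arr[5]=26 <= 33: swap with position 3, array becomes [28, 24, 4, 26, 39, 36, 11, 16, 33]
arr[6]=11 <= 33: swap with position 4, array becomes [28, 24, 4, 26, 11, 36, 39, 16, 33]
arr[7]=16 <= 33: swap with position 5, array becomes [28, 24, 4, 26, 11, 16, 39, 36, 33]

Place pivot at position 6: [28, 24, 4, 26, 11, 16, 33, 36, 39]
Pivot position: 6

After partitioning with pivot 33, the array becomes [28, 24, 4, 26, 11, 16, 33, 36, 39]. The pivot is placed at index 6. All elements to the left of the pivot are <= 33, and all elements to the right are > 33.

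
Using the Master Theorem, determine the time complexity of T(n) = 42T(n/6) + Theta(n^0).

Master Theorem for T(n) = 42T(n/6) + O(n^0):

a = 42, b = 6, c = 0
log_b(a) = log_6(42) = 2.0860

Case 1: c = 0 < log_6(42) = 2.0860
T(n) = O(n^(log_6 42))

For T(n) = 42T(n/6) + O(n^0): log_6(42) = 2.0860. This is Case 1 of the Master Theorem (c < log_b(a), work dominated by leaves), giving O(n^(log_6 42)).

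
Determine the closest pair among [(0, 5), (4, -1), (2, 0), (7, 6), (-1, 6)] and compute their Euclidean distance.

Computing all pairwise distances among 5 points:

d((0, 5), (4, -1)) = 7.2111
d((0, 5), (2, 0)) = 5.3852
d((0, 5), (7, 6)) = 7.0711
d((0, 5), (-1, 6)) = 1.4142 <-- minimum
d((4, -1), (2, 0)) = 2.2361
d((4, -1), (7, 6)) = 7.6158
d((4, -1), (-1, 6)) = 8.6023
d((2, 0), (7, 6)) = 7.8102
d((2, 0), (-1, 6)) = 6.7082
d((7, 6), (-1, 6)) = 8.0

Closest pair: (0, 5) and (-1, 6) with distance 1.4142

The closest pair is (0, 5) and (-1, 6) with Euclidean distance 1.4142. For 5 points, brute-force pairwise comparison is shown above. For large n, the divide-and-conquer algorithm (sort by x, recurse on halves, check the dividing strip) achieves O(n log n).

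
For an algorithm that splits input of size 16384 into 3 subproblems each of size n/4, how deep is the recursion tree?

For divide and conquer with division factor 4:

Problem sizes at each level:
Level 0: 16384
Level 1: 4096
Level 2: 1024
Level 3: 256
Level 4: 64
Level 5: 16
Level 6: 4
Level 7: 1

The root is level 0 and the size-1 base case is level 7 (the tree spans levels 0 through 7, i.e. 8 levels counting the root), so the depth is the number of divisions: log_4(16384) = 7

The recursion tree depth is log_4(16384) = 7. At each level, the problem size is divided by 4, so it takes 7 divisions to reduce to a base case of size 1. The algorithm makes 3 recursive calls at each level.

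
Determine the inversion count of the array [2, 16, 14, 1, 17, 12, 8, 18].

Finding inversions in [2, 16, 14, 1, 17, 12, 8, 18]:

(0, 3): arr[0]=2 > arr[3]=1
(1, 2): arr[1]=16 > arr[2]=14
(1, 3): arr[1]=16 > arr[3]=1
(1, 5): arr[1]=16 > arr[5]=12
(1, 6): arr[1]=16 > arr[6]=8
(2, 3): arr[2]=14 > arr[3]=1
(2, 5): arr[2]=14 > arr[5]=12
(2, 6): arr[2]=14 > arr[6]=8
(4, 5): arr[4]=17 > arr[5]=12
(4, 6): arr[4]=17 > arr[6]=8
(5, 6): arr[5]=12 > arr[6]=8

Total inversions: 11

The array has 11 inversion(s): (0,3), (1,2), (1,3), (1,5), (1,6), (2,3), (2,5), (2,6), (4,5), (4,6), (5,6). Each pair (i,j) satisfies i < j and arr[i] > arr[j].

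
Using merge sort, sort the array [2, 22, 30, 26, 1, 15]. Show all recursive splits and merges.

Merge sort trace:

Split: [2, 22, 30, 26, 1, 15] -> [2, 22, 30] and [26, 1, 15]
  Split: [2, 22, 30] -> [2] and [22, 30]
    Split: [22, 30] -> [22] and [30]
    Merge: [22] + [30] -> [22, 30]
  Merge: [2] + [22, 30] -> [2, 22, 30]
  Split: [26, 1, 15] -> [26] and [1, 15]
    Split: [1, 15] -> [1] and [15]
    Merge: [1] + [15] -> [1, 15]
  Merge: [26] + [1, 15] -> [1, 15, 26]
Merge: [2, 22, 30] + [1, 15, 26] -> [1, 2, 15, 22, 26, 30]

Final sorted array: [1, 2, 15, 22, 26, 30]

The merge sort proceeds by recursively splitting the array and merging sorted halves.
After all merges, the sorted array is [1, 2, 15, 22, 26, 30].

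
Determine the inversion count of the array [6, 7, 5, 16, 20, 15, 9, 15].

Finding inversions in [6, 7, 5, 16, 20, 15, 9, 15]:

(0, 2): arr[0]=6 > arr[2]=5
(1, 2): arr[1]=7 > arr[2]=5
(3, 5): arr[3]=16 > arr[5]=15
(3, 6): arr[3]=16 > arr[6]=9
(3, 7): arr[3]=16 > arr[7]=15
(4, 5): arr[4]=20 > arr[5]=15
(4, 6): arr[4]=20 > arr[6]=9
(4, 7): arr[4]=20 > arr[7]=15
(5, 6): arr[5]=15 > arr[6]=9

Total inversions: 9

The array has 9 inversion(s): (0,2), (1,2), (3,5), (3,6), (3,7), (4,5), (4,6), (4,7), (5,6). Each pair (i,j) satisfies i < j and arr[i] > arr[j].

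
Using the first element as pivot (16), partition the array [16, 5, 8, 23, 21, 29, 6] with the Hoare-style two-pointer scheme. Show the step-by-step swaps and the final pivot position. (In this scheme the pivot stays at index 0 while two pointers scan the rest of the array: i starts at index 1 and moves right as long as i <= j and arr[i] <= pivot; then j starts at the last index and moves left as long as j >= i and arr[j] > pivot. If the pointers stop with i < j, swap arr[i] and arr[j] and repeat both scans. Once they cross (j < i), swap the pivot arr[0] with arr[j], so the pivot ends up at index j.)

Hoare-style two-pointer partition with pivot = 16:

Initial array: [16, 5, 8, 23, 21, 29, 6]

Pointers start at i = 1, j = 6.
i stops at index 3 (arr[3]=23 > 16), j stops at index 6 (arr[6]=6 <= 16): swap arr[3] and arr[6], array becomes [16, 5, 8, 6, 21, 29, 23]
i ends at 4, j ends at 3: the pointers have crossed (j < i), so scanning stops.

Swap pivot arr[0] with arr[3] to place pivot at position 3: [6, 5, 8, 16, 21, 29, 23]
Pivot position: 3

After partitioning with pivot 16, the array becomes [6, 5, 8, 16, 21, 29, 23]. The pivot is placed at index 3. All elements to the left of the pivot are <= 16, and all elements to the right are > 16.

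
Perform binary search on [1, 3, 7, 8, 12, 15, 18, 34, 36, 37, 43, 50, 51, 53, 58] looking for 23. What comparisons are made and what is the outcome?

Binary search for 23 in [1, 3, 7, 8, 12, 15, 18, 34, 36, 37, 43, 50, 51, 53, 58]:

lo=0, hi=14, mid=7, arr[mid]=34 -> 34 > 23, search left half
lo=0, hi=6, mid=3, arr[mid]=8 -> 8 < 23, search right half
lo=4, hi=6, mid=5, arr[mid]=15 -> 15 < 23, search right half
lo=6, hi=6, mid=6, arr[mid]=18 -> 18 < 23, search right half
lo=7 > hi=6, target 23 not found

Binary search determines that 23 is not in the array after 4 comparisons. The search space was exhausted without finding the target.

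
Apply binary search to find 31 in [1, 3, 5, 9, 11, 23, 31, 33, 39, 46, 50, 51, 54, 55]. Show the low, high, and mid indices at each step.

Binary search for 31 in [1, 3, 5, 9, 11, 23, 31, 33, 39, 46, 50, 51, 54, 55]:

lo=0, hi=13, mid=6, arr[mid]=31 -> Found target at index 6!

Binary search finds 31 at index 6 after 1 comparisons. The search repeatedly halves the search space by comparing with the middle element.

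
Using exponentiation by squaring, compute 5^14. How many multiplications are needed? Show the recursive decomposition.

Computing 5^14 by squaring (build up from 5^1; each line after the first costs one multiplication):

5^1 = 5
5^2 = (5^1)^2 = 5^2 = 25
5^3 = 5 * 5^2 = 5 * 25 = 125
5^6 = (5^3)^2 = 125^2 = 15625
5^7 = 5 * 5^6 = 5 * 15625 = 78125
5^14 = (5^7)^2 = 78125^2 = 6103515625

Result: 6103515625
Multiplications needed: 5 (5 lines after 5^1)

5^14 = 6103515625. Using exponentiation by squaring, this requires 5 multiplications. The key idea: if the exponent is even, square the half-power; if odd, multiply by the base once.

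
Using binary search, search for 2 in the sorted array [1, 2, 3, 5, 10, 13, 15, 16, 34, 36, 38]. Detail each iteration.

Binary search for 2 in [1, 2, 3, 5, 10, 13, 15, 16, 34, 36, 38]:

lo=0, hi=10, mid=5, arr[mid]=13 -> 13 > 2, search left half
lo=0, hi=4, mid=2, arr[mid]=3 -> 3 > 2, search left half
lo=0, hi=1, mid=0, arr[mid]=1 -> 1 < 2, search right half
lo=1, hi=1, mid=1, arr[mid]=2 -> Found target at index 1!

Binary search finds 2 at index 1 after 4 comparisons. The search repeatedly halves the search space by comparing with the middle element.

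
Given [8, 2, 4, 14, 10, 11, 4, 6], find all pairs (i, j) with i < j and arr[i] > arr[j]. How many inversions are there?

Finding inversions in [8, 2, 4, 14, 10, 11, 4, 6]:

(0, 1): arr[0]=8 > arr[1]=2
(0, 2): arr[0]=8 > arr[2]=4
(0, 6): arr[0]=8 > arr[6]=4
(0, 7): arr[0]=8 > arr[7]=6
(3, 4): arr[3]=14 > arr[4]=10
(3, 5): arr[3]=14 > arr[5]=11
(3, 6): arr[3]=14 > arr[6]=4
(3, 7): arr[3]=14 > arr[7]=6
(4, 6): arr[4]=10 > arr[6]=4
(4, 7): arr[4]=10 > arr[7]=6
(5, 6): arr[5]=11 > arr[6]=4
(5, 7): arr[5]=11 > arr[7]=6

Total inversions: 12

The array has 12 inversion(s): (0,1), (0,2), (0,6), (0,7), (3,4), (3,5), (3,6), (3,7), (4,6), (4,7), (5,6), (5,7). Each pair (i,j) satisfies i < j and arr[i] > arr[j].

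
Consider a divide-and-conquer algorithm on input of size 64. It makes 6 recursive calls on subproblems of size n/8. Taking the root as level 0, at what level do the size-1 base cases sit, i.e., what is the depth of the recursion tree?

For divide and conquer with division factor 8:

Problem sizes at each level:
Level 0: 64
Level 1: 8
Level 2: 1

The root is level 0 and the size-1 base case is level 2 (the tree spans levels 0 through 2, i.e. 3 levels counting the root), so the depth is the number of divisions: log_8(64) = 2

The recursion tree depth is log_8(64) = 2. At each level, the problem size is divided by 8, so it takes 2 divisions to reduce to a base case of size 1. The algorithm makes 6 recursive calls at each level.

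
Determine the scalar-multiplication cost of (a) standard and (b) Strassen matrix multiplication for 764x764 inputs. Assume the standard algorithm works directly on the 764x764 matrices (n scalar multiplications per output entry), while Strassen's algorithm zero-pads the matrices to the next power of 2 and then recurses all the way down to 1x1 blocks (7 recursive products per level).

Matrix multiplication for 764x764 matrices:

Strassen's algorithm requires power-of-2 dimensions. Pad 764x764 to 1024x1024 (next power of 2).

Standard algorithm: 764^3 = 445943744 multiplications
Strassen's algorithm: 7^(log2(1024)) = 7^10 = 282475249 multiplications
Savings: 445943744 - 282475249 = 163468495 multiplications

Standard: 445943744 multiplications (764^3). Strassen: 282475249 multiplications (7^10, after padding to 1024x1024). Strassen reduces 8 recursive multiplications to 7 at each level.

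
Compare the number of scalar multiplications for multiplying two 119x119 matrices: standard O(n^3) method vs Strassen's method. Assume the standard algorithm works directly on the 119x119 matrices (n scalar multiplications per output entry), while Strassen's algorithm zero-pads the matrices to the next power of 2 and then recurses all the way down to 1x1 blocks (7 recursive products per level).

Matrix multiplication for 119x119 matrices:

Strassen's algorithm requires power-of-2 dimensions. Pad 119x119 to 128x128 (next power of 2).

Standard algorithm: 119^3 = 1685159 multiplications
Strassen's algorithm: 7^(log2(128)) = 7^7 = 823543 multiplications
Savings: 1685159 - 823543 = 861616 multiplications

Standard: 1685159 multiplications (119^3). Strassen: 823543 multiplications (7^7, after padding to 128x128). Strassen reduces 8 recursive multiplications to 7 at each level.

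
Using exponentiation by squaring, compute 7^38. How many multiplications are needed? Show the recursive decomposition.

Computing 7^38 by squaring (build up from 7^1; each line after the first costs one multiplication):

7^1 = 7
7^2 = (7^1)^2 = 7^2 = 49
7^4 = (7^2)^2 = 49^2 = 2401
7^8 = (7^4)^2 = 2401^2 = 5764801
7^9 = 7 * 7^8 = 7 * 5764801 = 40353607
7^18 = (7^9)^2 = 40353607^2 = 1628413597910449
7^19 = 7 * 7^18 = 7 * 1628413597910449 = 11398895185373143
7^38 = (7^19)^2 = 11398895185373143^2 = 129934811447123020117172145698449

Result: 129934811447123020117172145698449
Multiplications needed: 7 (7 lines after 7^1)

7^38 = 129934811447123020117172145698449. Using exponentiation by squaring, this requires 7 multiplications. The key idea: if the exponent is even, square the half-power; if odd, multiply by the base once.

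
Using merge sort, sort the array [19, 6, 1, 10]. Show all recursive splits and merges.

Merge sort trace:

Split: [19, 6, 1, 10] -> [19, 6] and [1, 10]
  Split: [19, 6] -> [19] and [6]
  Merge: [19] + [6] -> [6, 19]
  Split: [1, 10] -> [1] and [10]
  Merge: [1] + [10] -> [1, 10]
Merge: [6, 19] + [1, 10] -> [1, 6, 10, 19]

Final sorted array: [1, 6, 10, 19]

The merge sort proceeds by recursively splitting the array and merging sorted halves.
After all merges, the sorted array is [1, 6, 10, 19].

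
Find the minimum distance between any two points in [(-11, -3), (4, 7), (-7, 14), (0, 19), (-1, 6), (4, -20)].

Computing all pairwise distances among 6 points:

d((-11, -3), (4, 7)) = 18.0278
d((-11, -3), (-7, 14)) = 17.4642
d((-11, -3), (0, 19)) = 24.5967
d((-11, -3), (-1, 6)) = 13.4536
d((-11, -3), (4, -20)) = 22.6716
d((4, 7), (-7, 14)) = 13.0384
d((4, 7), (0, 19)) = 12.6491
d((4, 7), (-1, 6)) = 5.099 <-- minimum
d((4, 7), (4, -20)) = 27.0
d((-7, 14), (0, 19)) = 8.6023
d((-7, 14), (-1, 6)) = 10.0
d((-7, 14), (4, -20)) = 35.7351
d((0, 19), (-1, 6)) = 13.0384
d((0, 19), (4, -20)) = 39.2046
d((-1, 6), (4, -20)) = 26.4764

Closest pair: (4, 7) and (-1, 6) with distance 5.099

The closest pair is (4, 7) and (-1, 6) with Euclidean distance 5.099. For 6 points, brute-force pairwise comparison is shown above. For large n, the divide-and-conquer algorithm (sort by x, recurse on halves, check the dividing strip) achieves O(n log n).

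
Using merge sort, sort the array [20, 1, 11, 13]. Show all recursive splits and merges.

Merge sort trace:

Split: [20, 1, 11, 13] -> [20, 1] and [11, 13]
  Split: [20, 1] -> [20] and [1]
  Merge: [20] + [1] -> [1, 20]
  Split: [11, 13] -> [11] and [13]
  Merge: [11] + [13] -> [11, 13]
Merge: [1, 20] + [11, 13] -> [1, 11, 13, 20]

Final sorted array: [1, 11, 13, 20]

The merge sort proceeds by recursively splitting the array and merging sorted halves.
After all merges, the sorted array is [1, 11, 13, 20].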